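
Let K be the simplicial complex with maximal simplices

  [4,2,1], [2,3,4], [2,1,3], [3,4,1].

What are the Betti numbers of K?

Take the total order 1 < 2 < 3 < 4 on the vertex set. Then K (dimension 2) consists of the simplices:

  0-simplices (4): [1], [2], [3], [4]
  1-simplices (6): [1,2], [1,3], [1,4], [2,3], [2,4], [3,4]
  2-simplices (4): [1,2,3], [1,2,4], [1,3,4], [2,3,4]

Hence C_0 ≅ Z^4, C_1 ≅ Z^6, C_2 ≅ Z^4.

Boundary ∂_1: C_1 → C_0 sends each edge [p,q] (with p < q) to q − p. For instance
  ∂[3,4] = [4] − [3].
The resulting 4×6 matrix has rank 3, and its Smith normal form has invariant factors (1,1,1).

∂_2: C_2 → C_1 acts by ∂[p,q,r] = [q,r] − [p,r] + [p,q]. For instance
  ∂[1,3,4] = [3,4] − [1,4] + [1,3],
  ∂[2,3,4] = [3,4] − [2,4] + [2,3].
The resulting 6×4 matrix has rank 3, and its Smith normal form has invariant factors (1,1,1).

From H_k ≅ ker(∂_k) / im(∂_{k+1}) we obtain:

  H_0: rank C_0 − rank ∂_1 = 4 − 3 = 1, and the invariant factors of ∂_1 are all 1, so H_0 = Z.
  H_1: rank ker ∂_1 − rank ∂_2 = (6 − 3) − 3 = 0, and the invariant factors of ∂_2 are all 1, so H_1 = 0.
  H_2: rank ker ∂_2 − rank ∂_3 = (4 − 3) − 0 = 1, and there is no ∂_3, so H_2 = Z.

Hence the Betti numbers are b_0 = 1, b_1 = 0, b_2 = 1.

b_0 = 1, b_1 = 0, b_2 = 1.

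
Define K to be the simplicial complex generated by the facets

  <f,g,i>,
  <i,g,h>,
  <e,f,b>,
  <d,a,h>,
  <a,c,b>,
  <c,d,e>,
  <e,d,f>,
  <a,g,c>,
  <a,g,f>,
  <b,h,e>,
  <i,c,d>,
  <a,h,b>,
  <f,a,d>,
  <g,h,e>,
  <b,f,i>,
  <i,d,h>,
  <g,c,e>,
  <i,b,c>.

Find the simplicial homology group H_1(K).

Order the vertices as a < b < c < d < e < f < g < h < i. Listing each simplex with vertices in this order, K has dimension 2 with simplices:

  0-simplices (9): a, b, c, d, e, f, g, h, i
  1-simplices (27): ab, ac, ad, af, ag, ah, bc, be, bf, bh, bi, cd, ce, cg, ci, de, df, dh, di, ef, eg, eh, fg, fi, gh, gi, hi
  2-simplices (18): abc, abh, acg, adf, adh, afg, bci, bef, beh, bfi, cde, cdi, ceg, def, dhi, egh, fgi, ghi

Hence C_0 ≅ Z^9, C_1 ≅ Z^27, C_2 ≅ Z^18.

The boundary map ∂_1: C_1 → C_0 is given by ∂[p,q] = [q] − [p]. For instance
  ∂bi = i − b.
The 9×27 boundary matrix has rank 8 and Smith normal form diag(1,1,1,1,1,1,1,1).

∂_2: C_2 → C_1 sends each 2-simplex [p,q,r] to [q,r] − [p,r] + [p,q]. For instance
  ∂bfi = fi − bi + bf,
  ∂dhi = hi − di + dh.
The resulting 27×18 matrix has rank 17, and its Smith normal form has invariant factors (1,1,1,1,1,1,1,1,1,1,1,1,1,1,1,1,1).

Reading off H_k = ker ∂_k / im ∂_{k+1}:

  H_1: rank ker ∂_1 − rank ∂_2 = (27 − 8) − 17 = 2, and the invariant factors of ∂_2 are all 1, so H_1 ≅ Z^2.

H_1 ≅ Z^2.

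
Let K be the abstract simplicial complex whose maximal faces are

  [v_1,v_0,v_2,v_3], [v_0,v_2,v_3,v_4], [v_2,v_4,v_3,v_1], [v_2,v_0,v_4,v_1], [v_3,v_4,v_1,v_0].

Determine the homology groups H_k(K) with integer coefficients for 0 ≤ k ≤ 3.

H_0 = Z,  H_1 = 0,  H_2 = 0,  H_3 = Z.

Order the vertices as v_0 < v_1 < v_2 < v_3 < v_4. Listing each simplex with vertices in this order, K has dimension 3 with simplices:

  0-simplices (5): [v_0], [v_1], [v_2], [v_3], [v_4]
  1-simplices (10): [v_0,v_1], [v_0,v_2], [v_0,v_3], [v_0,v_4], [v_1,v_2], [v_1,v_3], [v_1,v_4], [v_2,v_3], [v_2,v_4], [v_3,v_4]
  2-simplices (10): [v_0,v_1,v_2], [v_0,v_1,v_3], [v_0,v_1,v_4], [v_0,v_2,v_3], [v_0,v_2,v_4], [v_0,v_3,v_4], [v_1,v_2,v_3], [v_1,v_2,v_4], [v_1,v_3,v_4], [v_2,v_3,v_4]
  3-simplices (5): [v_0,v_1,v_2,v_3], [v_0,v_1,v_2,v_4], [v_0,v_1,v_3,v_4], [v_0,v_2,v_3,v_4], [v_1,v_2,v_3,v_4]

Hence C_0 ≅ Z^5, C_1 ≅ Z^10, C_2 ≅ Z^10, C_3 ≅ Z^5.

The boundary map ∂_1: C_1 → C_0 sends each edge [p,q] (with p < q) to q − p. For instance
  ∂[v_1,v_2] = [v_2] − [v_1].
The 5×10 boundary matrix has rank 4 and Smith normal form diag(1,1,1,1).

∂_2: C_2 → C_1 acts by ∂[p,q,r] = [q,r] − [p,r] + [p,q]. For instance
  ∂[v_2,v_3,v_4] = [v_3,v_4] − [v_2,v_4] + [v_2,v_3],
  ∂[v_0,v_1,v_3] = [v_1,v_3] − [v_0,v_3] + [v_0,v_1].
This gives a 10×10 integer matrix of rank 6; reducing to Smith normal form yields diagonal entries (1,1,1,1,1,1).

∂_3: C_3 → C_2 sends each 3-simplex σ to the alternating sum Σ_i (−1)^i (σ with its i-th vertex removed). For instance
  ∂[v_0,v_1,v_2,v_3] = [v_1,v_2,v_3] − [v_0,v_2,v_3] + [v_0,v_1,v_3] − [v_0,v_1,v_2],
  ∂[v_0,v_1,v_2,v_4] = [v_1,v_2,v_4] − [v_0,v_2,v_4] + [v_0,v_1,v_4] − [v_0,v_1,v_2].
The 10×5 boundary matrix has rank 4 and Smith normal form diag(1,1,1,1).

From H_k ≅ ker(∂_k) / im(∂_{k+1}) we obtain:

  H_0: rank C_0 − rank ∂_1 = 5 − 4 = 1, and the invariant factors of ∂_1 are all 1, so H_0 ≅ Z.
  H_1: rank ker ∂_1 − rank ∂_2 = (10 − 4) − 6 = 0, and the invariant factors of ∂_2 are all 1, so H_1 ≅ 0.
  H_2: rank ker ∂_2 − rank ∂_3 = (10 − 6) − 4 = 0, and the invariant factors of ∂_3 are all 1, so H_2 ≅ 0.
  H_3: rank ker ∂_3 − rank ∂_4 = (5 − 4) − 0 = 1, and there is no ∂_4, so H_3 ≅ Z.

(K is a triangulation of the 3-sphere S^3.)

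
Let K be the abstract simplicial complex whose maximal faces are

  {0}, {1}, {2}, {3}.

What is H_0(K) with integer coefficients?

H_0 ≅ Z^4.

Fix the vertex order 0 < 1 < 2 < 3 and write every simplex with vertices in increasing order. Then dim K = 0 and the simplices of K are:

  0-simplices (4): [0], [1], [2], [3]

so the chain groups are C_0 ≅ Z^4.

Reading off H_k = ker ∂_k / im ∂_{k+1}:

  H_0: rank C_0 − rank ∂_1 = 4 − 0 = 4, and there is no ∂_1, so H_0 ≅ Z^4.

(K is a triangulation of a set of 4 points.)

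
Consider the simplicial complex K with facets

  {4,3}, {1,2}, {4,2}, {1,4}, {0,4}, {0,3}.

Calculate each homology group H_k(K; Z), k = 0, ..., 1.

H_0 = Z,  H_1 = Z^2.

Take the total order 0 < 1 < 2 < 3 < 4 on the vertex set. Then K (dimension 1) consists of the simplices:

  0-simplices (5): [0], [1], [2], [3], [4]
  1-simplices (6): [0,3], [0,4], [1,2], [1,4], [2,4], [3,4]

Hence C_0 ≅ Z^5, C_1 ≅ Z^6.

Boundary ∂_1: C_1 → C_0 sends each edge [p,q] (with p < q) to q − p.
The resulting 5×6 matrix has rank 4, and its Smith normal form has invariant factors (1,1,1,1).

From H_k ≅ ker(∂_k) / im(∂_{k+1}) we obtain:

  H_0: rank C_0 − rank ∂_1 = 5 − 4 = 1, and the invariant factors of ∂_1 are all 1, so H_0 = Z.
  H_1: rank ker ∂_1 − rank ∂_2 = (6 − 4) − 0 = 2, and there is no ∂_2, so H_1 = Z^2.

As a check, the Euler characteristic is 5 − 6 = -1, which agrees with 1 − 2 = -1.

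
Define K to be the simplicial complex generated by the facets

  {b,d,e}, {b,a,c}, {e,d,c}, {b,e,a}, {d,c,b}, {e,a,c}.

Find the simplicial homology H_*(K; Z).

K has 5 vertices, 9 edges, 6 triangles.
rank ∂_0 = 0, rank ∂_1 = 4 ⇒ b_0 = 5 − 0 − 4 = 1; all invariant factors of ∂_1 are 1 so no torsion. So H_0 ≅ Z.
rank ∂_1 = 4, rank ∂_2 = 5 ⇒ b_1 = 9 − 4 − 5 = 0; all invariant factors of ∂_2 are 1 so no torsion. So H_1 ≅ 0.
rank ∂_2 = 5, rank ∂_3 = 0 ⇒ b_2 = 6 − 5 − 0 = 1. So H_2 ≅ Z.

H_0 = Z,  H_1 = 0,  H_2 = Z.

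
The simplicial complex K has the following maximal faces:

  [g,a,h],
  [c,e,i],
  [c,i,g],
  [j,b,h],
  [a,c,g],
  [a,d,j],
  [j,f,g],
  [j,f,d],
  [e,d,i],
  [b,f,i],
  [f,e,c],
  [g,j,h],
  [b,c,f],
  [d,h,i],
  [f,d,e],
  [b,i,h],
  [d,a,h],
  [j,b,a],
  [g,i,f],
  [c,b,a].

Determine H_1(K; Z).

Fix the vertex order a < b < c < d < e < f < g < h < i < j and write every simplex with vertices in increasing order. Then dim K = 2 and the simplices of K are:

  0-simplices (10): a, b, c, d, e, f, g, h, i, j
  1-simplices (30): ab, ac, ad, ag, ah, aj, bc, bf, bh, bi, bj, ce, cf, cg, ci, de, df, dh, di, dj, ef, ei, fg, fi, fj, gh, gi, gj, hi, hj
  2-simplices (20): abc, abj, acg, adh, adj, agh, bcf, bfi, bhi, bhj, cef, cei, cgi, def, dei, dfj, dhi, fgi, fgj, ghj

Hence C_0 ≅ Z^10, C_1 ≅ Z^30, C_2 ≅ Z^20.

∂_1: C_1 → C_0 sends each edge [p,q] (with p < q) to q − p.
As a 10×30 matrix over Z this has rank 9, with invariant factors (1,1,1,1,1,1,1,1,1).

∂_2: C_2 → C_1 sends each 2-simplex [p,q,r] to [q,r] − [p,r] + [p,q]. For instance
  ∂adj = dj − aj + ad,
  ∂bcf = cf − bf + bc.
The resulting 30×20 matrix has rank 20, and its Smith normal form has invariant factors (1,1,1,1,1,1,1,1,1,1,1,1,1,1,1,1,1,1,1,2).

From H_k ≅ ker(∂_k) / im(∂_{k+1}) we obtain:

  H_1: rank ker ∂_1 − rank ∂_2 = (30 − 9) − 20 = 1, and ∂_2 has invariant factor 2 > 1, so H_1 = Z ⊕ Z/2Z.

(K is a triangulation of the Klein bottle.)

H_1 ≅ Z ⊕ Z/2Z.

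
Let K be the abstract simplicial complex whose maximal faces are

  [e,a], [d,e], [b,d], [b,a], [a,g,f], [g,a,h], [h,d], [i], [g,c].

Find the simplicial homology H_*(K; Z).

K has 9 vertices, 11 edges, 2 triangles.
rank ∂_0 = 0, rank ∂_1 = 7 ⇒ b_0 = 9 − 0 − 7 = 2; all invariant factors of ∂_1 are 1 so no torsion. So H_0 = Z^2.
rank ∂_1 = 7, rank ∂_2 = 2 ⇒ b_1 = 11 − 7 − 2 = 2; all invariant factors of ∂_2 are 1 so no torsion. So H_1 = Z^2.
rank ∂_2 = 2, rank ∂_3 = 0 ⇒ b_2 = 2 − 2 − 0 = 0. So H_2 = 0.

H_0 ≅ Z^2,  H_1 ≅ Z^2,  H_2 = 0.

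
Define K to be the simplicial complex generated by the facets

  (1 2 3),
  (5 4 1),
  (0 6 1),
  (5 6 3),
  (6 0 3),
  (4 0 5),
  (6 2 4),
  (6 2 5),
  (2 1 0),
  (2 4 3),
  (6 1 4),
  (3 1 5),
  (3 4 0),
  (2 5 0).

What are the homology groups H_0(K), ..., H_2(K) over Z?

H_0 = Z,  H_1 = Z^2,  H_2 = Z.

K has 7 vertices, 21 edges, 14 triangles.
rank ∂_0 = 0, rank ∂_1 = 6 ⇒ b_0 = 7 − 0 − 6 = 1; all invariant factors of ∂_1 are 1 so no torsion. So H_0 ≅ Z.
rank ∂_1 = 6, rank ∂_2 = 13 ⇒ b_1 = 21 − 6 − 13 = 2; all invariant factors of ∂_2 are 1 so no torsion. So H_1 ≅ Z^2.
rank ∂_2 = 13, rank ∂_3 = 0 ⇒ b_2 = 14 − 13 − 0 = 1. So H_2 ≅ Z.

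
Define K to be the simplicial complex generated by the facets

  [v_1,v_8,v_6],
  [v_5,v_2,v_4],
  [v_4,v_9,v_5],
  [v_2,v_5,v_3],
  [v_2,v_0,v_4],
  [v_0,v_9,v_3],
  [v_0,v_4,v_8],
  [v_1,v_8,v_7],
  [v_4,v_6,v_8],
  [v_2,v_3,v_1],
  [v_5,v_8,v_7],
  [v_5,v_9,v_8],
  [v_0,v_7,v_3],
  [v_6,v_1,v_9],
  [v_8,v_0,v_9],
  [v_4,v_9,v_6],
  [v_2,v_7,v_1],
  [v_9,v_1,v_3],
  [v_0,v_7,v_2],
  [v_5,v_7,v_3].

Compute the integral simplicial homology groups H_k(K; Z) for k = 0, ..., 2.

We work with the vertex ordering v_0 < v_1 < v_2 < v_3 < v_4 < v_5 < v_6 < v_7 < v_8 < v_9. The simplices of K, each written with vertices in increasing order, are:

  0-simplices (10): [v_0], [v_1], [v_2], [v_3], [v_4], [v_5], [v_6], [v_7], [v_8], [v_9]
  1-simplices (30): (30 of them)
  2-simplices (20): (20 of them)

so the chain groups are C_0 ≅ Z^10, C_1 ≅ Z^30, C_2 ≅ Z^20.

Boundary ∂_1: C_1 → C_0 is given by ∂[p,q] = [q] − [p].
The resulting 10×30 matrix has rank 9, and its Smith normal form has invariant factors (1,1,1,1,1,1,1,1,1).

∂_2: C_2 → C_1 acts by ∂[p,q,r] = [q,r] − [p,r] + [p,q]. For instance
  ∂[v_3,v_5,v_7] = [v_5,v_7] − [v_3,v_7] + [v_3,v_5],
  ∂[v_1,v_3,v_9] = [v_3,v_9] − [v_1,v_9] + [v_1,v_3].
As a 30×20 matrix over Z this has rank 20, with invariant factors (1,1,1,1,1,1,1,1,1,1,1,1,1,1,1,1,1,1,1,2).

Now H_k = ker ∂_k / im ∂_{k+1}, so:

  H_0: rank C_0 − rank ∂_1 = 10 − 9 = 1, and the invariant factors of ∂_1 are all 1, so H_0 ≅ Z.
  H_1: rank ker ∂_1 − rank ∂_2 = (30 − 9) − 20 = 1, and ∂_2 has invariant factor 2 > 1, so H_1 ≅ Z ⊕ Z/2Z.
  H_2: rank ker ∂_2 − rank ∂_3 = (20 − 20) − 0 = 0, and there is no ∂_3, so H_2 ≅ 0.

As a check, the Euler characteristic is 10 − 30 + 20 = 0, which agrees with 1 − 1 + 0 = 0.

H_0 ≅ Z,  H_1 ≅ Z ⊕ Z/2Z,  H_2 = 0.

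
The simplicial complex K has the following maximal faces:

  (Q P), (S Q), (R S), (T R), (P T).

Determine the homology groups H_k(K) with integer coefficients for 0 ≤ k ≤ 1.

K has 5 vertices, 5 edges.
rank ∂_0 = 0, rank ∂_1 = 4 ⇒ b_0 = 5 − 0 − 4 = 1; all invariant factors of ∂_1 are 1 so no torsion. So H_0 = Z.
rank ∂_1 = 4, rank ∂_2 = 0 ⇒ b_1 = 5 − 4 − 0 = 1. So H_1 = Z.

H_0 = Z,  H_1 = Z.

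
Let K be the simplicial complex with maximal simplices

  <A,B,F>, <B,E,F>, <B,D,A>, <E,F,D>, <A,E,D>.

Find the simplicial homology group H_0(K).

We work with the vertex ordering A < B < D < E < F. The simplices of K, each written with vertices in increasing order, are:

  0-simplices (5): A, B, D, E, F
  1-simplices (10): AB, AD, AE, AF, BD, BE, BF, DE, DF, EF
  2-simplices (5): ABD, ABF, ADE, BEF, DEF

so the chain groups are C_0 ≅ Z^5, C_1 ≅ Z^10, C_2 ≅ Z^5.

∂_1: C_1 → C_0 sends each edge [p,q] (with p < q) to q − p.
The 5×10 boundary matrix has rank 4 and Smith normal form diag(1,1,1,1).

The boundary map ∂_2: C_2 → C_1 maps a triangle to the signed sum of its edges. For instance
  ∂ADE = DE − AE + AD,
  ∂BEF = EF − BF + BE.
This gives a 10×5 integer matrix of rank 5; reducing to Smith normal form yields diagonal entries (1,1,1,1,1).

Computing H_k = (kernel of ∂_k) / (image of ∂_{k+1}):

  H_0: rank C_0 − rank ∂_1 = 5 − 4 = 1, and the invariant factors of ∂_1 are all 1, so H_0 ≅ Z.

(K is a triangulation of the Möbius band.)

H_0 = Z.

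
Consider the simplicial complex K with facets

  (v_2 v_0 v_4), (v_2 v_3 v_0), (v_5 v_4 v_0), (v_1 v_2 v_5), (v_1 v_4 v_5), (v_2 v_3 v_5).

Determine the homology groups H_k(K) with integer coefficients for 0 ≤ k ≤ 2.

H_0 = Z,  H_1 = Z,  H_2 = 0.

Fix the vertex order v_0 < v_1 < v_2 < v_3 < v_4 < v_5 and write every simplex with vertices in increasing order. Then dim K = 2 and the simplices of K are:

  0-simplices (6): [v_0], [v_1], [v_2], [v_3], [v_4], [v_5]
  1-simplices (12): [v_0,v_2], [v_0,v_3], [v_0,v_4], [v_0,v_5], [v_1,v_2], [v_1,v_4], [v_1,v_5], [v_2,v_3], [v_2,v_4], [v_2,v_5], [v_3,v_5], [v_4,v_5]
  2-simplices (6): [v_0,v_2,v_3], [v_0,v_2,v_4], [v_0,v_4,v_5], [v_1,v_2,v_5], [v_1,v_4,v_5], [v_2,v_3,v_5]

Hence C_0 ≅ Z^6, C_1 ≅ Z^12, C_2 ≅ Z^6.

The boundary map ∂_1: C_1 → C_0 sends each edge [p,q] (with p < q) to q − p.
The 6×12 boundary matrix has rank 5 and Smith normal form diag(1,1,1,1,1).

The boundary map ∂_2: C_2 → C_1 acts by ∂[p,q,r] = [q,r] − [p,r] + [p,q]. For instance
  ∂[v_1,v_2,v_5] = [v_2,v_5] − [v_1,v_5] + [v_1,v_2],
  ∂[v_0,v_2,v_4] = [v_2,v_4] − [v_0,v_4] + [v_0,v_2].
The resulting 12×6 matrix has rank 6, and its Smith normal form has invariant factors (1,1,1,1,1,1).

Now H_k = ker ∂_k / im ∂_{k+1}, so:

  H_0: rank C_0 − rank ∂_1 = 6 − 5 = 1, and the invariant factors of ∂_1 are all 1, so H_0 ≅ Z.
  H_1: rank ker ∂_1 − rank ∂_2 = (12 − 5) − 6 = 1, and the invariant factors of ∂_2 are all 1, so H_1 ≅ Z.
  H_2: rank ker ∂_2 − rank ∂_3 = (6 − 6) − 0 = 0, and there is no ∂_3, so H_2 ≅ 0.

As a check, the Euler characteristic is 6 − 12 + 6 = 0, which agrees with 1 − 1 + 0 = 0.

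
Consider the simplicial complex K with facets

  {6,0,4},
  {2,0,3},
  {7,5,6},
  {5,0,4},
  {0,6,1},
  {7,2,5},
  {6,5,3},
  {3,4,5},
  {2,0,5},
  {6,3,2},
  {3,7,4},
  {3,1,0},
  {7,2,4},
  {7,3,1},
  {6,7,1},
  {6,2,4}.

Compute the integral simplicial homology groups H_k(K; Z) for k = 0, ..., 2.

H_0 = Z,  H_1 = Z^2,  H_2 = Z.

Fix the vertex order 0 < 1 < 2 < 3 < 4 < 5 < 6 < 7 and write every simplex with vertices in increasing order. Then dim K = 2 and the simplices of K are:

  0-simplices (8): [0], [1], [2], [3], [4], [5], [6], [7]
  1-simplices (24): (24 of them)
  2-simplices (16): [0,1,3], [0,1,6], [0,2,3], [0,2,5], [0,4,5], [0,4,6], [1,3,7], [1,6,7], [2,3,6], [2,4,6], [2,4,7], [2,5,7], [3,4,5], [3,4,7], [3,5,6], [5,6,7]

so the chain groups are C_0 ≅ Z^8, C_1 ≅ Z^24, C_2 ≅ Z^16.

The boundary map ∂_1: C_1 → C_0 sends each edge [p,q] (with p < q) to q − p. For instance
  ∂[3,4] = [4] − [3].
The 8×24 boundary matrix has rank 7 and Smith normal form diag(1,1,1,1,1,1,1).

Boundary ∂_2: C_2 → C_1 maps a triangle to the signed sum of its edges. For instance
  ∂[0,1,6] = [1,6] − [0,6] + [0,1],
  ∂[1,3,7] = [3,7] − [1,7] + [1,3].
The resulting 24×16 matrix has rank 15, and its Smith normal form has invariant factors (1,1,1,1,1,1,1,1,1,1,1,1,1,1,1).

Now H_k = ker ∂_k / im ∂_{k+1}, so:

  H_0: rank C_0 − rank ∂_1 = 8 − 7 = 1, and the invariant factors of ∂_1 are all 1, so H_0 = Z.
  H_1: rank ker ∂_1 − rank ∂_2 = (24 − 7) − 15 = 2, and the invariant factors of ∂_2 are all 1, so H_1 = Z^2.
  H_2: rank ker ∂_2 − rank ∂_3 = (16 − 15) − 0 = 1, and there is no ∂_3, so H_2 = Z.

(K is a triangulation of the torus T^2.)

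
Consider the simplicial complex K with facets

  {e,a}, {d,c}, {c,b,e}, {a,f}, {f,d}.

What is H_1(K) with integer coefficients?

Order the vertices as a < b < c < d < e < f. Listing each simplex with vertices in this order, K has dimension 2 with simplices:

  0-simplices (6): a, b, c, d, e, f
  1-simplices (7): ae, af, bc, be, cd, ce, df
  2-simplices (1): bce

Hence C_0 ≅ Z^6, C_1 ≅ Z^7, C_2 ≅ Z^1.

Boundary ∂_1: C_1 → C_0 is given by ∂[p,q] = [q] − [p]. For instance
  ∂bc = c − b.
The 6×7 boundary matrix has rank 5 and Smith normal form diag(1,1,1,1,1).

∂_2: C_2 → C_1 maps a triangle to the signed sum of its edges. For instance
  ∂bce = ce − be + bc.
The resulting 7×1 matrix has rank 1, and its Smith normal form has invariant factors (1).

Now H_k = ker ∂_k / im ∂_{k+1}, so:

  H_1: rank ker ∂_1 − rank ∂_2 = (7 − 5) − 1 = 1, and the invariant factors of ∂_2 are all 1, so H_1 = Z.

H_1 ≅ Z.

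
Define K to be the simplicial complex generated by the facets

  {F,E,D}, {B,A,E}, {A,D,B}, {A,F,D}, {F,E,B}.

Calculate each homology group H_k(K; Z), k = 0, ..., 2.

H_0 ≅ Z,  H_1 ≅ Z,  H_2 = 0.

Fix the vertex order A < B < D < E < F and write every simplex with vertices in increasing order. Then dim K = 2 and the simplices of K are:

  0-simplices (5): A, B, D, E, F
  1-simplices (10): AB, AD, AE, AF, BD, BE, BF, DE, DF, EF
  2-simplices (5): ABD, ABE, ADF, BEF, DEF

so the chain groups are C_0 ≅ Z^5, C_1 ≅ Z^10, C_2 ≅ Z^5.

Boundary ∂_1: C_1 → C_0 is given by ∂[p,q] = [q] − [p]. For instance
  ∂BE = E − B.
As a 5×10 matrix over Z this has rank 4, with invariant factors (1,1,1,1).

Boundary ∂_2: C_2 → C_1 maps a triangle to the signed sum of its edges. For instance
  ∂BEF = EF − BF + BE,
  ∂DEF = EF − DF + DE.
The resulting 10×5 matrix has rank 5, and its Smith normal form has invariant factors (1,1,1,1,1).

Computing H_k = (kernel of ∂_k) / (image of ∂_{k+1}):

  H_0: rank C_0 − rank ∂_1 = 5 − 4 = 1, and the invariant factors of ∂_1 are all 1, so H_0 = Z.
  H_1: rank ker ∂_1 − rank ∂_2 = (10 − 4) − 5 = 1, and the invariant factors of ∂_2 are all 1, so H_1 = Z.
  H_2: rank ker ∂_2 − rank ∂_3 = (5 − 5) − 0 = 0, and there is no ∂_3, so H_2 = 0.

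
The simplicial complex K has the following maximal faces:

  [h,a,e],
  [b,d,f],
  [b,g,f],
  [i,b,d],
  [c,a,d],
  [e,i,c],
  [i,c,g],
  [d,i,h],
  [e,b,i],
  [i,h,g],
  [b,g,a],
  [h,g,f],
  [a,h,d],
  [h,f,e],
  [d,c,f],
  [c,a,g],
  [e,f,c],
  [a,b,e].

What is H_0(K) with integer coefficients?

H_0 = Z.

We work with the vertex ordering a < b < c < d < e < f < g < h < i. The simplices of K, each written with vertices in increasing order, are:

  0-simplices (9): a, b, c, d, e, f, g, h, i
  1-simplices (27): ab, ac, ad, ae, ag, ah, bd, be, bf, bg, bi, cd, ce, cf, cg, ci, df, dh, di, ef, eh, ei, fg, fh, gh, gi, hi
  2-simplices (18): abe, abg, acd, acg, adh, aeh, bdf, bdi, bei, bfg, cdf, cef, cei, cgi, dhi, efh, fgh, ghi

so the chain groups are C_0 ≅ Z^9, C_1 ≅ Z^27, C_2 ≅ Z^18.

Boundary ∂_1: C_1 → C_0 is given by ∂[p,q] = [q] − [p]. For instance
  ∂ag = g − a.
This gives a 9×27 integer matrix of rank 8; reducing to Smith normal form yields diagonal entries (1,1,1,1,1,1,1,1).

Boundary ∂_2: C_2 → C_1 acts by ∂[p,q,r] = [q,r] − [p,r] + [p,q]. For instance
  ∂aeh = eh − ah + ae,
  ∂bei = ei − bi + be.
This gives a 27×18 integer matrix of rank 17; reducing to Smith normal form yields diagonal entries (1,1,1,1,1,1,1,1,1,1,1,1,1,1,1,1,1).

Computing H_k = (kernel of ∂_k) / (image of ∂_{k+1}):

  H_0: rank C_0 − rank ∂_1 = 9 − 8 = 1, and the invariant factors of ∂_1 are all 1, so H_0 = Z.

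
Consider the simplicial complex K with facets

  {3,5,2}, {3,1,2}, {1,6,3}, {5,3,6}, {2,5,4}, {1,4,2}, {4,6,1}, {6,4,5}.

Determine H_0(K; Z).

Take the total order 1 < 2 < 3 < 4 < 5 < 6 on the vertex set. Then K (dimension 2) consists of the simplices:

  0-simplices (6): [1], [2], [3], [4], [5], [6]
  1-simplices (12): [1,2], [1,3], [1,4], [1,6], [2,3], [2,4], [2,5], [3,5], [3,6], [4,5], [4,6], [5,6]
  2-simplices (8): [1,2,3], [1,2,4], [1,3,6], [1,4,6], [2,3,5], [2,4,5], [3,5,6], [4,5,6]

so the chain groups are C_0 ≅ Z^6, C_1 ≅ Z^12, C_2 ≅ Z^8.

Boundary ∂_1: C_1 → C_0 is given by ∂[p,q] = [q] − [p]. For instance
  ∂[3,6] = [6] − [3].
The 6×12 boundary matrix has rank 5 and Smith normal form diag(1,1,1,1,1).

The boundary map ∂_2: C_2 → C_1 sends each 2-simplex [p,q,r] to [q,r] − [p,r] + [p,q]. For instance
  ∂[1,3,6] = [3,6] − [1,6] + [1,3],
  ∂[2,4,5] = [4,5] − [2,5] + [2,4].
The resulting 12×8 matrix has rank 7, and its Smith normal form has invariant factors (1,1,1,1,1,1,1).

From H_k ≅ ker(∂_k) / im(∂_{k+1}) we obtain:

  H_0: rank C_0 − rank ∂_1 = 6 − 5 = 1, and the invariant factors of ∂_1 are all 1, so H_0 = Z.

H_0 ≅ Z.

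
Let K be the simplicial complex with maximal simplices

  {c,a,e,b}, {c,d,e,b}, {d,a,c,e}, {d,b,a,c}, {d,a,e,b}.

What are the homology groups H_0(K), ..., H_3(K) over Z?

H_0 = Z,  H_1 = 0,  H_2 = 0,  H_3 = Z.

We work with the vertex ordering a < b < c < d < e. The simplices of K, each written with vertices in increasing order, are:

  0-simplices (5): a, b, c, d, e
  1-simplices (10): ab, ac, ad, ae, bc, bd, be, cd, ce, de
  2-simplices (10): abc, abd, abe, acd, ace, ade, bcd, bce, bde, cde
  3-simplices (5): abcd, abce, abde, acde, bcde

Hence C_0 ≅ Z^5, C_1 ≅ Z^10, C_2 ≅ Z^10, C_3 ≅ Z^5.

∂_1: C_1 → C_0 sends each edge [p,q] (with p < q) to q − p. For instance
  ∂bd = d − b.
As a 5×10 matrix over Z this has rank 4, with invariant factors (1,1,1,1).

Boundary ∂_2: C_2 → C_1 acts by ∂[p,q,r] = [q,r] − [p,r] + [p,q]. For instance
  ∂ace = ce − ae + ac,
  ∂bce = ce − be + bc.
The resulting 10×10 matrix has rank 6, and its Smith normal form has invariant factors (1,1,1,1,1,1).

∂_3: C_3 → C_2 sends each 3-simplex σ to the alternating sum Σ_i (−1)^i (σ with its i-th vertex removed). For instance
  ∂bcde = cde − bde + bce − bcd,
  ∂abde = bde − ade + abe − abd.
This gives a 10×5 integer matrix of rank 4; reducing to Smith normal form yields diagonal entries (1,1,1,1).

Now H_k = ker ∂_k / im ∂_{k+1}, so:

  H_0: rank C_0 − rank ∂_1 = 5 − 4 = 1, and the invariant factors of ∂_1 are all 1, so H_0 ≅ Z.
  H_1: rank ker ∂_1 − rank ∂_2 = (10 − 4) − 6 = 0, and the invariant factors of ∂_2 are all 1, so H_1 ≅ 0.
  H_2: rank ker ∂_2 − rank ∂_3 = (10 − 6) − 4 = 0, and the invariant factors of ∂_3 are all 1, so H_2 ≅ 0.
  H_3: rank ker ∂_3 − rank ∂_4 = (5 − 4) − 0 = 1, and there is no ∂_4, so H_3 ≅ Z.

(K is a triangulation of the 3-sphere S^3.)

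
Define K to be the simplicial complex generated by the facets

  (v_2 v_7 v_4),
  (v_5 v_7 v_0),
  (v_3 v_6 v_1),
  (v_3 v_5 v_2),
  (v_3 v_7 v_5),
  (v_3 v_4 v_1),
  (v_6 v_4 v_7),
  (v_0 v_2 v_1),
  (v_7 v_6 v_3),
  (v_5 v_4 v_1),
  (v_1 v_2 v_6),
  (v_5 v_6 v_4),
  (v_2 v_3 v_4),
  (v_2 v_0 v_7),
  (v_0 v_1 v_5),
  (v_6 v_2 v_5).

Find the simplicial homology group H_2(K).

H_2 = Z.

Take the total order v_0 < v_1 < v_2 < v_3 < v_4 < v_5 < v_6 < v_7 on the vertex set. Then K (dimension 2) consists of the simplices:

  0-simplices (8): [v_0], [v_1], [v_2], [v_3], [v_4], [v_5], [v_6], [v_7]
  1-simplices (24): (24 of them)
  2-simplices (16): (16 of them)

giving chain groups C_0 ≅ Z^8, C_1 ≅ Z^24, C_2 ≅ Z^16.

Boundary ∂_1: C_1 → C_0 maps an edge to its endpoints' difference, ∂[p,q] = q − p.
As a 8×24 matrix over Z this has rank 7, with invariant factors (1,1,1,1,1,1,1).

The boundary map ∂_2: C_2 → C_1 maps a triangle to the signed sum of its edges. For instance
  ∂[v_2,v_5,v_6] = [v_5,v_6] − [v_2,v_6] + [v_2,v_5],
  ∂[v_4,v_5,v_6] = [v_5,v_6] − [v_4,v_6] + [v_4,v_5].
The resulting 24×16 matrix has rank 15, and its Smith normal form has invariant factors (1,1,1,1,1,1,1,1,1,1,1,1,1,1,1).

From H_k ≅ ker(∂_k) / im(∂_{k+1}) we obtain:

  H_2: rank ker ∂_2 − rank ∂_3 = (16 − 15) − 0 = 1, and there is no ∂_3, so H_2 ≅ Z.

(K is a triangulation of the torus T^2.)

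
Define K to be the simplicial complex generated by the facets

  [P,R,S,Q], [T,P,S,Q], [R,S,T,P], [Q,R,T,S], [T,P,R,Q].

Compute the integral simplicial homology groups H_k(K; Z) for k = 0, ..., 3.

We work with the vertex ordering P < Q < R < S < T. The simplices of K, each written with vertices in increasing order, are:

  0-simplices (5): P, Q, R, S, T
  1-simplices (10): PQ, PR, PS, PT, QR, QS, QT, RS, RT, ST
  2-simplices (10): PQR, PQS, PQT, PRS, PRT, PST, QRS, QRT, QST, RST
  3-simplices (5): PQRS, PQRT, PQST, PRST, QRST

giving chain groups C_0 ≅ Z^5, C_1 ≅ Z^10, C_2 ≅ Z^10, C_3 ≅ Z^5.

The boundary map ∂_1: C_1 → C_0 sends each edge [p,q] (with p < q) to q − p.
As a 5×10 matrix over Z this has rank 4, with invariant factors (1,1,1,1).

∂_2: C_2 → C_1 sends each 2-simplex [p,q,r] to [q,r] − [p,r] + [p,q]. For instance
  ∂PRT = RT − PT + PR,
  ∂PRS = RS − PS + PR.
The 10×10 boundary matrix has rank 6 and Smith normal form diag(1,1,1,1,1,1).

The boundary map ∂_3: C_3 → C_2 sends each 3-simplex σ to the alternating sum Σ_i (−1)^i (σ with its i-th vertex removed). For instance
  ∂PQST = QST − PST + PQT − PQS,
  ∂QRST = RST − QST + QRT − QRS.
As a 10×5 matrix over Z this has rank 4, with invariant factors (1,1,1,1).

Computing H_k = (kernel of ∂_k) / (image of ∂_{k+1}):

  H_0: rank C_0 − rank ∂_1 = 5 − 4 = 1, and the invariant factors of ∂_1 are all 1, so H_0 ≅ Z.
  H_1: rank ker ∂_1 − rank ∂_2 = (10 − 4) − 6 = 0, and the invariant factors of ∂_2 are all 1, so H_1 ≅ 0.
  H_2: rank ker ∂_2 − rank ∂_3 = (10 − 6) − 4 = 0, and the invariant factors of ∂_3 are all 1, so H_2 ≅ 0.
  H_3: rank ker ∂_3 − rank ∂_4 = (5 − 4) − 0 = 1, and there is no ∂_4, so H_3 ≅ Z.

As a check, the Euler characteristic is 5 − 10 + 10 − 5 = 0, which agrees with 1 − 0 + 0 − 1 = 0.
(K is a triangulation of the 3-sphere S^3.)

H_0 = Z,  H_1 = 0,  H_2 = 0,  H_3 = Z.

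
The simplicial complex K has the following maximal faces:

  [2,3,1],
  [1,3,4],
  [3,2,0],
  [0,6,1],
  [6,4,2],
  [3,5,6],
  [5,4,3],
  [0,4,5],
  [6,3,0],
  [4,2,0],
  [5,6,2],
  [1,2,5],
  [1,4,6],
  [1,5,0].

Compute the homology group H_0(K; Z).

H_0 ≅ Z.

K has 7 vertices, 21 edges, 14 triangles.
rank ∂_0 = 0, rank ∂_1 = 6 ⇒ b_0 = 7 − 0 − 6 = 1; all invariant factors of ∂_1 are 1 so no torsion. So H_0 ≅ Z.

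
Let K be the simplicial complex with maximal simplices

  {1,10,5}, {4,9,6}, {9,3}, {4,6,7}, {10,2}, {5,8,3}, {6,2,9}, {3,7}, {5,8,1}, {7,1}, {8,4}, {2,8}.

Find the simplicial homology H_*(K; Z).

H_0 ≅ Z,  H_1 ≅ Z^5,  H_2 = 0.

Fix the vertex order 1 < 2 < 3 < 4 < 5 < 6 < 7 < 8 < 9 < 10 and write every simplex with vertices in increasing order. Then dim K = 2 and the simplices of K are:

  0-simplices (10): [1], [2], [3], [4], [5], [6], [7], [8], [9], [10]
  1-simplices (20): [1,5], [1,7], [1,8], [1,10], [2,6], [2,8], [2,9], [2,10], [3,5], [3,7], [3,8], [3,9], [4,6], [4,7], [4,8], [4,9], [5,8], [5,10], [6,7], [6,9]
  2-simplices (6): [1,5,8], [1,5,10], [2,6,9], [3,5,8], [4,6,7], [4,6,9]

so the chain groups are C_0 ≅ Z^10, C_1 ≅ Z^20, C_2 ≅ Z^6.

∂_1: C_1 → C_0 is given by ∂[p,q] = [q] − [p]. For instance
  ∂[3,9] = [9] − [3].
As a 10×20 matrix over Z this has rank 9, with invariant factors (1,1,1,1,1,1,1,1,1).

The boundary map ∂_2: C_2 → C_1 maps a triangle to the signed sum of its edges. For instance
  ∂[4,6,7] = [6,7] − [4,7] + [4,6],
  ∂[1,5,8] = [5,8] − [1,8] + [1,5].
The resulting 20×6 matrix has rank 6, and its Smith normal form has invariant factors (1,1,1,1,1,1).

Reading off H_k = ker ∂_k / im ∂_{k+1}:

  H_0: rank C_0 − rank ∂_1 = 10 − 9 = 1, and the invariant factors of ∂_1 are all 1, so H_0 = Z.
  H_1: rank ker ∂_1 − rank ∂_2 = (20 − 9) − 6 = 5, and the invariant factors of ∂_2 are all 1, so H_1 = Z^5.
  H_2: rank ker ∂_2 − rank ∂_3 = (6 − 6) − 0 = 0, and there is no ∂_3, so H_2 = 0.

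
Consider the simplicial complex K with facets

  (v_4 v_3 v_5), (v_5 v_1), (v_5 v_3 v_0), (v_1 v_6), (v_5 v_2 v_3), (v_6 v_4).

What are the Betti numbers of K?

b_0 = 1, b_1 = 1, b_2 = 0.

K has 7 vertices, 10 edges, 3 triangles.
rank ∂_0 = 0, rank ∂_1 = 6 ⇒ b_0 = 7 − 0 − 6 = 1; all invariant factors of ∂_1 are 1 so no torsion. So H_0 ≅ Z.
rank ∂_1 = 6, rank ∂_2 = 3 ⇒ b_1 = 10 − 6 − 3 = 1; all invariant factors of ∂_2 are 1 so no torsion. So H_1 ≅ Z.
rank ∂_2 = 3, rank ∂_3 = 0 ⇒ b_2 = 3 − 3 − 0 = 0. So H_2 ≅ 0.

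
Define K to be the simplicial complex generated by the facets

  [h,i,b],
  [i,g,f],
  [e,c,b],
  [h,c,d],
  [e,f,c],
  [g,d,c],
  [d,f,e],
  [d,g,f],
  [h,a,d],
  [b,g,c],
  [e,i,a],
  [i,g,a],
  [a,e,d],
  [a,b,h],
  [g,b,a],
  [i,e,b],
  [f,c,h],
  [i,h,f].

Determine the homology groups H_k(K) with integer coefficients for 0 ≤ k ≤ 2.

Take the total order a < b < c < d < e < f < g < h < i on the vertex set. Then K (dimension 2) consists of the simplices:

  0-simplices (9): a, b, c, d, e, f, g, h, i
  1-simplices (27): ab, ad, ae, ag, ah, ai, bc, be, bg, bh, bi, cd, ce, cf, cg, ch, de, df, dg, dh, ef, ei, fg, fh, fi, gi, hi
  2-simplices (18): abg, abh, ade, adh, aei, agi, bce, bcg, bei, bhi, cdg, cdh, cef, cfh, def, dfg, fgi, fhi

giving chain groups C_0 ≅ Z^9, C_1 ≅ Z^27, C_2 ≅ Z^18.

Boundary ∂_1: C_1 → C_0 maps an edge to its endpoints' difference, ∂[p,q] = q − p.
The resulting 9×27 matrix has rank 8, and its Smith normal form has invariant factors (1,1,1,1,1,1,1,1).

∂_2: C_2 → C_1 acts by ∂[p,q,r] = [q,r] − [p,r] + [p,q]. For instance
  ∂agi = gi − ai + ag,
  ∂def = ef − df + de.
The 27×18 boundary matrix has rank 18 and Smith normal form diag(1,1,1,1,1,1,1,1,1,1,1,1,1,1,1,1,1,2).

Computing H_k = (kernel of ∂_k) / (image of ∂_{k+1}):

  H_0: rank C_0 − rank ∂_1 = 9 − 8 = 1, and the invariant factors of ∂_1 are all 1, so H_0 = Z.
  H_1: rank ker ∂_1 − rank ∂_2 = (27 − 8) − 18 = 1, and ∂_2 has invariant factor 2 > 1, so H_1 = Z ⊕ Z/2Z.
  H_2: rank ker ∂_2 − rank ∂_3 = (18 − 18) − 0 = 0, and there is no ∂_3, so H_2 = 0.

As a check, the Euler characteristic is 9 − 27 + 18 = 0, which agrees with 1 − 1 + 0 = 0.

H_0 ≅ Z,  H_1 ≅ Z ⊕ Z/2Z,  H_2 = 0.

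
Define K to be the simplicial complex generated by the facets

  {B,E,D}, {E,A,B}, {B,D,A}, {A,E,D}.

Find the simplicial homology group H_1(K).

H_1 = 0.

We work with the vertex ordering A < B < D < E. The simplices of K, each written with vertices in increasing order, are:

  0-simplices (4): A, B, D, E
  1-simplices (6): AB, AD, AE, BD, BE, DE
  2-simplices (4): ABD, ABE, ADE, BDE

Hence C_0 ≅ Z^4, C_1 ≅ Z^6, C_2 ≅ Z^4.

The boundary map ∂_1: C_1 → C_0 maps an edge to its endpoints' difference, ∂[p,q] = q − p.
As a 4×6 matrix over Z this has rank 3, with invariant factors (1,1,1).

Boundary ∂_2: C_2 → C_1 sends each 2-simplex [p,q,r] to [q,r] − [p,r] + [p,q]. For instance
  ∂ABE = BE − AE + AB,
  ∂BDE = DE − BE + BD.
The resulting 6×4 matrix has rank 3, and its Smith normal form has invariant factors (1,1,1).

From H_k ≅ ker(∂_k) / im(∂_{k+1}) we obtain:

  H_1: rank ker ∂_1 − rank ∂_2 = (6 − 3) − 3 = 0, and the invariant factors of ∂_2 are all 1, so H_1 = 0.

(K is a triangulation of the 2-sphere S^2.)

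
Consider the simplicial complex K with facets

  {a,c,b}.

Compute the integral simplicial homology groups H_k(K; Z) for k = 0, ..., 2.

Fix the vertex order a < b < c and write every simplex with vertices in increasing order. Then dim K = 2 and the simplices of K are:

  0-simplices (3): a, b, c
  1-simplices (3): ab, ac, bc
  2-simplices (1): abc

Hence C_0 ≅ Z^3, C_1 ≅ Z^3, C_2 ≅ Z^1.

∂_1: C_1 → C_0 is given by ∂[p,q] = [q] − [p]. For instance
  ∂bc = c − b.
The resulting 3×3 matrix has rank 2, and its Smith normal form has invariant factors (1,1).

The boundary map ∂_2: C_2 → C_1 acts by ∂[p,q,r] = [q,r] − [p,r] + [p,q]. For instance
  ∂abc = bc − ac + ab.
As a 3×1 matrix over Z this has rank 1, with invariant factors (1).

Now H_k = ker ∂_k / im ∂_{k+1}, so:

  H_0: rank C_0 − rank ∂_1 = 3 − 2 = 1, and the invariant factors of ∂_1 are all 1, so H_0 ≅ Z.
  H_1: rank ker ∂_1 − rank ∂_2 = (3 − 2) − 1 = 0, and the invariant factors of ∂_2 are all 1, so H_1 ≅ 0.
  H_2: rank ker ∂_2 − rank ∂_3 = (1 − 1) − 0 = 0, and there is no ∂_3, so H_2 ≅ 0.

H_0 = Z,  H_1 = 0,  H_2 = 0.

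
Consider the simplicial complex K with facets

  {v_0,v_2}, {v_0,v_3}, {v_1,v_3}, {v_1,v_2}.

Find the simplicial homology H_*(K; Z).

H_0 ≅ Z,  H_1 ≅ Z.

Take the total order v_0 < v_1 < v_2 < v_3 on the vertex set. Then K (dimension 1) consists of the simplices:

  0-simplices (4): [v_0], [v_1], [v_2], [v_3]
  1-simplices (4): [v_0,v_2], [v_0,v_3], [v_1,v_2], [v_1,v_3]

so the chain groups are C_0 ≅ Z^4, C_1 ≅ Z^4.

The boundary map ∂_1: C_1 → C_0 maps an edge to its endpoints' difference, ∂[p,q] = q − p.
The resulting 4×4 matrix has rank 3, and its Smith normal form has invariant factors (1,1,1).

Now H_k = ker ∂_k / im ∂_{k+1}, so:

  H_0: rank C_0 − rank ∂_1 = 4 − 3 = 1, and the invariant factors of ∂_1 are all 1, so H_0 ≅ Z.
  H_1: rank ker ∂_1 − rank ∂_2 = (4 − 3) − 0 = 1, and there is no ∂_2, so H_1 ≅ Z.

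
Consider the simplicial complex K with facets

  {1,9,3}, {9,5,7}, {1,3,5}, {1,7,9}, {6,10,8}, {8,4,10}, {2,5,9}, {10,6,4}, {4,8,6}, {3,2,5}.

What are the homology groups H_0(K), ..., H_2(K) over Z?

Take the total order 1 < 2 < 3 < 4 < 5 < 6 < 7 < 8 < 9 < 10 on the vertex set. Then K (dimension 2) consists of the simplices:

  0-simplices (10): [1], [2], [3], [4], [5], [6], [7], [8], [9], [10]
  1-simplices (18): [1,3], [1,5], [1,7], [1,9], [2,3], [2,5], [2,9], [3,5], [3,9], [4,6], [4,8], [4,10], [5,7], [5,9], [6,8], [6,10], [7,9], [8,10]
  2-simplices (10): [1,3,5], [1,3,9], [1,7,9], [2,3,5], [2,5,9], [4,6,8], [4,6,10], [4,8,10], [5,7,9], [6,8,10]

Hence C_0 ≅ Z^10, C_1 ≅ Z^18, C_2 ≅ Z^10.

∂_1: C_1 → C_0 is given by ∂[p,q] = [q] − [p]. For instance
  ∂[6,8] = [8] − [6].
The 10×18 boundary matrix has rank 8 and Smith normal form diag(1,1,1,1,1,1,1,1).

The boundary map ∂_2: C_2 → C_1 maps a triangle to the signed sum of its edges. For instance
  ∂[4,8,10] = [8,10] − [4,10] + [4,8],
  ∂[4,6,10] = [6,10] − [4,10] + [4,6].
As a 18×10 matrix over Z this has rank 9, with invariant factors (1,1,1,1,1,1,1,1,1).

From H_k ≅ ker(∂_k) / im(∂_{k+1}) we obtain:

  H_0: rank C_0 − rank ∂_1 = 10 − 8 = 2, and the invariant factors of ∂_1 are all 1, so H_0 ≅ Z^2.
  H_1: rank ker ∂_1 − rank ∂_2 = (18 − 8) − 9 = 1, and the invariant factors of ∂_2 are all 1, so H_1 ≅ Z.
  H_2: rank ker ∂_2 − rank ∂_3 = (10 − 9) − 0 = 1, and there is no ∂_3, so H_2 ≅ Z.

H_0 ≅ Z^2,  H_1 ≅ Z,  H_2 ≅ Z.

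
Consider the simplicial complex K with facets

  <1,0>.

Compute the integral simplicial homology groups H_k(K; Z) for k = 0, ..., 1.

We work with the vertex ordering 0 < 1. The simplices of K, each written with vertices in increasing order, are:

  0-simplices (2): [0], [1]
  1-simplices (1): [0,1]

giving chain groups C_0 ≅ Z^2, C_1 ≅ Z^1.

The boundary map ∂_1: C_1 → C_0 sends each edge [p,q] (with p < q) to q − p.
As a 2×1 matrix over Z this has rank 1, with invariant factors (1).

Now H_k = ker ∂_k / im ∂_{k+1}, so:

  H_0: rank C_0 − rank ∂_1 = 2 − 1 = 1, and the invariant factors of ∂_1 are all 1, so H_0 = Z.
  H_1: rank ker ∂_1 − rank ∂_2 = (1 − 1) − 0 = 0, and there is no ∂_2, so H_1 = 0.

As a check, the Euler characteristic is 2 − 1 = 1, which agrees with 1 − 0 = 1.
(K is a triangulation of the 1-simplex.)

H_0 ≅ Z,  H_1 = 0.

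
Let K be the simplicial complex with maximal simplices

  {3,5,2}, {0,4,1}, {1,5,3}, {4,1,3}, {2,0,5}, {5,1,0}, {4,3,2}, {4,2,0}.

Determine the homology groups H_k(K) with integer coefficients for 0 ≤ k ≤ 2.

K has 6 vertices, 12 edges, 8 triangles.
rank ∂_0 = 0, rank ∂_1 = 5 ⇒ b_0 = 6 − 0 − 5 = 1; all invariant factors of ∂_1 are 1 so no torsion. So H_0 ≅ Z.
rank ∂_1 = 5, rank ∂_2 = 7 ⇒ b_1 = 12 − 5 − 7 = 0; all invariant factors of ∂_2 are 1 so no torsion. So H_1 ≅ 0.
rank ∂_2 = 7, rank ∂_3 = 0 ⇒ b_2 = 8 − 7 − 0 = 1. So H_2 ≅ Z.

H_0 = Z,  H_1 = 0,  H_2 = Z.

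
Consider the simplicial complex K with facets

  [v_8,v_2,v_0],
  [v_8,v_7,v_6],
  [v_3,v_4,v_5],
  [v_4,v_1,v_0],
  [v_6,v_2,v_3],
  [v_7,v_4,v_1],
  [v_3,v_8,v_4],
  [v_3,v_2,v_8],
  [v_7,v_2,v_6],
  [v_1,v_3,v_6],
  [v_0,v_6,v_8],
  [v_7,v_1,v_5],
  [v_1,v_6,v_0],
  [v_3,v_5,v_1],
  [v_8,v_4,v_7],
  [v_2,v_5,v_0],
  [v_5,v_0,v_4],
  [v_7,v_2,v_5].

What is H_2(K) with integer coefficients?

K has 9 vertices, 27 edges, 18 triangles.
rank ∂_2 = 18, rank ∂_3 = 0 ⇒ b_2 = 18 − 18 − 0 = 0. So H_2 ≅ 0.

H_2 ≅ 0.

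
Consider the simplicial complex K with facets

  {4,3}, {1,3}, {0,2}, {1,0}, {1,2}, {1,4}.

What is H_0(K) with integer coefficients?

Fix the vertex order 0 < 1 < 2 < 3 < 4 and write every simplex with vertices in increasing order. Then dim K = 1 and the simplices of K are:

  0-simplices (5): [0], [1], [2], [3], [4]
  1-simplices (6): [0,1], [0,2], [1,2], [1,3], [1,4], [3,4]

Hence C_0 ≅ Z^5, C_1 ≅ Z^6.

Boundary ∂_1: C_1 → C_0 sends each edge [p,q] (with p < q) to q − p.
This gives a 5×6 integer matrix of rank 4; reducing to Smith normal form yields diagonal entries (1,1,1,1).

From H_k ≅ ker(∂_k) / im(∂_{k+1}) we obtain:

  H_0: rank C_0 − rank ∂_1 = 5 − 4 = 1, and the invariant factors of ∂_1 are all 1, so H_0 ≅ Z.

(K is a triangulation of a wedge of 2 circles.)

H_0 ≅ Z.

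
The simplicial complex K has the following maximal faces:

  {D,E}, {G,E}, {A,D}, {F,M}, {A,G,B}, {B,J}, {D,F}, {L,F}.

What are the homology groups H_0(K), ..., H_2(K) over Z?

H_0 = Z,  H_1 = Z,  H_2 = 0.

We work with the vertex ordering A < B < D < E < F < G < J < L < M. The simplices of K, each written with vertices in increasing order, are:

  0-simplices (9): A, B, D, E, F, G, J, L, M
  1-simplices (10): AB, AD, AG, BG, BJ, DE, DF, EG, FL, FM
  2-simplices (1): ABG

so the chain groups are C_0 ≅ Z^9, C_1 ≅ Z^10, C_2 ≅ Z^1.

Boundary ∂_1: C_1 → C_0 maps an edge to its endpoints' difference, ∂[p,q] = q − p. For instance
  ∂DE = E − D.
This gives a 9×10 integer matrix of rank 8; reducing to Smith normal form yields diagonal entries (1,1,1,1,1,1,1,1).

Boundary ∂_2: C_2 → C_1 sends each 2-simplex [p,q,r] to [q,r] − [p,r] + [p,q]. For instance
  ∂ABG = BG − AG + AB.
This gives a 10×1 integer matrix of rank 1; reducing to Smith normal form yields diagonal entries (1).

Now H_k = ker ∂_k / im ∂_{k+1}, so:

  H_0: rank C_0 − rank ∂_1 = 9 − 8 = 1, and the invariant factors of ∂_1 are all 1, so H_0 = Z.
  H_1: rank ker ∂_1 − rank ∂_2 = (10 − 8) − 1 = 1, and the invariant factors of ∂_2 are all 1, so H_1 = Z.
  H_2: rank ker ∂_2 − rank ∂_3 = (1 − 1) − 0 = 0, and there is no ∂_3, so H_2 = 0.

As a check, the Euler characteristic is 9 − 10 + 1 = 0, which agrees with 1 − 1 + 0 = 0.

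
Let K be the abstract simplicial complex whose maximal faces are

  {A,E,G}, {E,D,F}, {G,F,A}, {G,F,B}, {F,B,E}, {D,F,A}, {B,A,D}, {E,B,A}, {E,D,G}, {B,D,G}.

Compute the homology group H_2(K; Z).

H_2 = 0.

Order the vertices as A < B < D < E < F < G. Listing each simplex with vertices in this order, K has dimension 2 with simplices:

  0-simplices (6): A, B, D, E, F, G
  1-simplices (15): AB, AD, AE, AF, AG, BD, BE, BF, BG, DE, DF, DG, EF, EG, FG
  2-simplices (10): ABD, ABE, ADF, AEG, AFG, BDG, BEF, BFG, DEF, DEG

so the chain groups are C_0 ≅ Z^6, C_1 ≅ Z^15, C_2 ≅ Z^10.

The boundary map ∂_1: C_1 → C_0 sends each edge [p,q] (with p < q) to q − p. For instance
  ∂AG = G − A.
This gives a 6×15 integer matrix of rank 5; reducing to Smith normal form yields diagonal entries (1,1,1,1,1).

The boundary map ∂_2: C_2 → C_1 sends each 2-simplex [p,q,r] to [q,r] − [p,r] + [p,q]. For instance
  ∂ADF = DF − AF + AD,
  ∂AFG = FG − AG + AF.
This gives a 15×10 integer matrix of rank 10; reducing to Smith normal form yields diagonal entries (1,1,1,1,1,1,1,1,1,2).

Computing H_k = (kernel of ∂_k) / (image of ∂_{k+1}):

  H_2: rank ker ∂_2 − rank ∂_3 = (10 − 10) − 0 = 0, and there is no ∂_3, so H_2 ≅ 0.

(K is a triangulation of the real projective plane RP^2.)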